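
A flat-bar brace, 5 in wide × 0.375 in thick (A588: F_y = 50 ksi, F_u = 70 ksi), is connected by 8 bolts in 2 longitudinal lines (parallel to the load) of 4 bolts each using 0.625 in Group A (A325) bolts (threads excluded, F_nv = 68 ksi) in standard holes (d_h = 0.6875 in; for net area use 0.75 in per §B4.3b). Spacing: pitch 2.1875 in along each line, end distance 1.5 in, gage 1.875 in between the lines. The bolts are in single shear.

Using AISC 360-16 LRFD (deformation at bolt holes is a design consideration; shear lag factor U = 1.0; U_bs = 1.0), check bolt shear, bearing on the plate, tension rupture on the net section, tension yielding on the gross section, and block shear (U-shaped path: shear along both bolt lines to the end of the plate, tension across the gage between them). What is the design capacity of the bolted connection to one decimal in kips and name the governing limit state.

Bolt shear: A_b = π(0.625)²/4 = 0.3068 in². φR_n = 0.75 × 68 × 0.3068 × 8 × 1 = 125.2 kips.
Bearing (0.375 in plate, F_u = 70 ksi): end bolts L_c = 1.5 − 0.6875/2 = 1.15625, R_n = min(1.2×1.15625×0.375×70, 2.4×0.625×0.375×70) = 36.422 kips/bolt; interior L_c = 2.1875 − 0.6875 = 1.5, R_n = 39.375 kips/bolt. φR_n = 0.75 × (2×36.422 + 6×39.375) = 231.8 kips.
Tension rupture (net): A_n = (5 − 2×0.75)×0.375 = 1.3125 in² (U = 1.0, A_e = A_n). φR_n = 0.75 × 70 × 1.3125 = 68.9 kips.
Tension yield (gross): A_g = 5×0.375 = 1.875 in². φR_n = 0.90 × 50 × 1.875 = 84.4 kips.
Block shear: shear path 2×[1.5+3×2.1875] = 2×8.0625 in, A_gv = 6.0469, A_nv = 2×(8.0625 − 3.5×0.75)×0.375 = 4.0781 in²; tension across gage: (1.875 − 1×0.75)×0.375 = 0.42188 in². R_n = min(0.6×70×4.0781, 0.6×50×6.0469) + 1.0×70×0.42188 = min(171.28, 181.41) + 29.532 = 200.81 kips. φR_n = 0.75 × 200.81 = 150.6 kips.
Governing: min(125.2, 231.8, 68.9, 84.4, 150.6) = 68.9 kips → net-section rupture.

68.9 kips (net-section rupture governs)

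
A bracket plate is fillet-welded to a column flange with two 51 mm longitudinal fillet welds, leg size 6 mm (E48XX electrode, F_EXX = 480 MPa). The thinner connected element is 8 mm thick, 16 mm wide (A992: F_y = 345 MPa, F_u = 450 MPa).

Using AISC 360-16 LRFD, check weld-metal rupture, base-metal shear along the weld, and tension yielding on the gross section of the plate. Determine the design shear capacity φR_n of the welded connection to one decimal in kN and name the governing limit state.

Weld metal: throat = 0.707×6 = 4.242 mm, L = 2×51 = 102 mm. φR_n = 0.75 × 0.6 × 480 × 4.242 × 102 = 93.5 kN.
Base metal shear (8 mm plate): yield φR_n = 1.0×0.6×345×8×102 = 168.9 kN; rupture φR_n = 0.75×0.6×450×8×102 = 165.2 kN; take 165.2 kN (rupture).
Tension yield (gross): A_g = 16×8 = 128 mm². φR_n = 0.90 × 345 × 128 = 39.7 kN.
Governing: min(93.5, 165.2, 39.7) = 39.7 kN → gross-section yield.

39.7 kN (gross-section yield governs)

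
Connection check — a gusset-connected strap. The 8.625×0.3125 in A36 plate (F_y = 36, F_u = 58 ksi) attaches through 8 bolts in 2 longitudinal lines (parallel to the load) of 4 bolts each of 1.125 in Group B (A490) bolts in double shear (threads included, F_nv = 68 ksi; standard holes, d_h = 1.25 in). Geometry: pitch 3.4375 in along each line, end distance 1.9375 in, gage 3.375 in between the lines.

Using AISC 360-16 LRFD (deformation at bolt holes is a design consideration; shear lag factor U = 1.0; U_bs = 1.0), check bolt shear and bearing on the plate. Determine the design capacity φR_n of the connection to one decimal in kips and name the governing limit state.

Bolt shear: A_b = π(1.125)²/4 = 0.99402 in². φR_n = 0.75 × 68 × 0.99402 × 8 × 2 = 811.1 kips.
Bearing (0.3125 in plate, F_u = 58 ksi): end bolts L_c = 1.9375 − 1.25/2 = 1.3125, R_n = min(1.2×1.3125×0.3125×58, 2.4×1.125×0.3125×58) = 28.547 kips/bolt; interior L_c = 3.4375 − 1.25 = 2.1875, R_n = 47.578 kips/bolt. φR_n = 0.75 × (2×28.547 + 6×47.578) = 256.9 kips.
Governing: min(811.1, 256.9) = 256.9 kips → bearing.

256.9 kips (bearing governs)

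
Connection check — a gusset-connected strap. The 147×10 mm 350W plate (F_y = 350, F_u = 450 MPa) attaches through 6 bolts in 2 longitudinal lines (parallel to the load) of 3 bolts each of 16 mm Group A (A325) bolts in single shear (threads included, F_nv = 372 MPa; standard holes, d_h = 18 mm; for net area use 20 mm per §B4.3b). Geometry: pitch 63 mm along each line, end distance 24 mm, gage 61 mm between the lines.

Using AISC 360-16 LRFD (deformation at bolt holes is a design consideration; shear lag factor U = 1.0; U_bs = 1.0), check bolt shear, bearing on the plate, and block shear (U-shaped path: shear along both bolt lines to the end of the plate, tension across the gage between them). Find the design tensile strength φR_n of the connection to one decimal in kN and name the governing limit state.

336.6 kN (bolt shear governs)

Bolt shear: A_b = π(16)²/4 = 201.06 mm². φR_n = 0.75 × 372 × 201.06 × 6 × 1 = 336.6 kN.
Bearing (10 mm plate, F_u = 450 MPa): end bolts L_c = 24 − 18/2 = 15, R_n = min(1.2×15×10×450, 2.4×16×10×450) = 81 kN/bolt; interior L_c = 63 − 18 = 45, R_n = 172.8 kN/bolt. φR_n = 0.75 × (2×81 + 4×172.8) = 639.9 kN.
Block shear: shear path 2×[24+2×63] = 2×150 mm, A_gv = 3000, A_nv = 2×(150 − 2.5×20)×10 = 2000 mm²; tension across gage: (61 − 1×20)×10 = 410 mm². R_n = min(0.6×450×2000, 0.6×350×3000) + 1.0×450×410 = min(540, 630) + 184.5 = 724.5 kN. φR_n = 0.75 × 724.5 = 543.4 kN.
Governing: min(336.6, 639.9, 543.4) = 336.6 kN → bolt shear.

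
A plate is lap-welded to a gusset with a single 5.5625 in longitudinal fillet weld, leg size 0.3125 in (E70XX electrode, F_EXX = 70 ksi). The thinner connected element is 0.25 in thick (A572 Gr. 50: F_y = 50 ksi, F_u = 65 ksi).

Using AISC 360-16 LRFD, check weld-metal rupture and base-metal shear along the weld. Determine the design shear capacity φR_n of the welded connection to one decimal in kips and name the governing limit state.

Weld metal: throat = 0.707×0.3125 = 0.22094 in, L = 5.5625 in. φR_n = 0.75 × 0.6 × 70 × 0.22094 × 5.5625 = 38.7 kips.
Base metal shear (0.25 in plate): yield φR_n = 1.0×0.6×50×0.25×5.5625 = 41.7 kips; rupture φR_n = 0.75×0.6×65×0.25×5.5625 = 40.7 kips; take 40.7 kips (rupture).
Governing: min(38.7, 40.7) = 38.7 kips → weld metal.

38.7 kips (weld metal governs)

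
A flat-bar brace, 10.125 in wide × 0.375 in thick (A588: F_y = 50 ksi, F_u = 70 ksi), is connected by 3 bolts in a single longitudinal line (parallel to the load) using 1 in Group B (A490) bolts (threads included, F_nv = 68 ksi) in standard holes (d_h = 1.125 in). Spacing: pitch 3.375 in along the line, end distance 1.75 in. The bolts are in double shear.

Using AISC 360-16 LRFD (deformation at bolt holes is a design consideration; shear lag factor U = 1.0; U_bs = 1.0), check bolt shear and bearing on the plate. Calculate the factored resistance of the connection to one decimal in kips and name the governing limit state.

Bolt shear: A_b = π(1)²/4 = 0.7854 in². φR_n = 0.75 × 68 × 0.7854 × 3 × 2 = 240.3 kips.
Bearing (0.375 in plate, F_u = 70 ksi): end bolts L_c = 1.75 − 1.125/2 = 1.1875, R_n = min(1.2×1.1875×0.375×70, 2.4×1×0.375×70) = 37.406 kips/bolt; interior L_c = 3.375 − 1.125 = 2.25, R_n = 63 kips/bolt. φR_n = 0.75 × (1×37.406 + 2×63) = 122.6 kips.
Governing: min(240.3, 122.6) = 122.6 kips → bearing.

122.6 kips (bearing governs)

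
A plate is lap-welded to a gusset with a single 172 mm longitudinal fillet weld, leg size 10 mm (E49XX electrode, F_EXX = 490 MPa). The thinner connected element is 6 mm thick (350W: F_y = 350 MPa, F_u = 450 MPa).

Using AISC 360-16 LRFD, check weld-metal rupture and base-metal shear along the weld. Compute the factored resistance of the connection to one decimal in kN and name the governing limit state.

Weld metal: throat = 0.707×10 = 7.07 mm, L = 172 mm. φR_n = 0.75 × 0.6 × 490 × 7.07 × 172 = 268.1 kN.
Base metal shear (6 mm plate): yield φR_n = 1.0×0.6×350×6×172 = 216.7 kN; rupture φR_n = 0.75×0.6×450×6×172 = 209.0 kN; take 209.0 kN (rupture).
Governing: min(268.1, 209.0) = 209.0 kN → base-metal shear.

209.0 kN (base-metal shear governs)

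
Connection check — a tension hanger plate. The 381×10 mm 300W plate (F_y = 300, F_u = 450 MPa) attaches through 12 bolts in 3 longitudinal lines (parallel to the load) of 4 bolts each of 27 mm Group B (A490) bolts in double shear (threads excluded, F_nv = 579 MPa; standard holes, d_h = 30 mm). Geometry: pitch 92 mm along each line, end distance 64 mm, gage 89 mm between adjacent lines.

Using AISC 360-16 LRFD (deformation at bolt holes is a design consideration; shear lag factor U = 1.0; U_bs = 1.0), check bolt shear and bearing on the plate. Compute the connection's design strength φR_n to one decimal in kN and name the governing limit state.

Bolt shear: A_b = π(27)²/4 = 572.56 mm². φR_n = 0.75 × 579 × 572.56 × 12 × 2 = 5967.2 kN.
Bearing (10 mm plate, F_u = 450 MPa): end bolts L_c = 64 − 30/2 = 49, R_n = min(1.2×49×10×450, 2.4×27×10×450) = 264.6 kN/bolt; interior L_c = 92 − 30 = 62, R_n = 291.6 kN/bolt. φR_n = 0.75 × (3×264.6 + 9×291.6) = 2563.7 kN.
Governing: min(5967.2, 2563.7) = 2563.7 kN → bearing.

2563.7 kN (bearing governs)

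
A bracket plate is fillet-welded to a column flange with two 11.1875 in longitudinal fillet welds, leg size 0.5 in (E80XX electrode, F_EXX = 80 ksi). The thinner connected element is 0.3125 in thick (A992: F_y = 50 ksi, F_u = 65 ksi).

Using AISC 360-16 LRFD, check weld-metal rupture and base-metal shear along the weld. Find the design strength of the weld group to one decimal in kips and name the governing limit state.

Weld metal: throat = 0.707×0.5 = 0.3535 in, L = 2×11.1875 = 22.375 in. φR_n = 0.75 × 0.6 × 80 × 0.3535 × 22.375 = 284.7 kips.
Base metal shear (0.3125 in plate): yield φR_n = 1.0×0.6×50×0.3125×22.375 = 209.8 kips; rupture φR_n = 0.75×0.6×65×0.3125×22.375 = 204.5 kips; take 204.5 kips (rupture).
Governing: min(284.7, 204.5) = 204.5 kips → base-metal shear.

204.5 kips (base-metal shear governs)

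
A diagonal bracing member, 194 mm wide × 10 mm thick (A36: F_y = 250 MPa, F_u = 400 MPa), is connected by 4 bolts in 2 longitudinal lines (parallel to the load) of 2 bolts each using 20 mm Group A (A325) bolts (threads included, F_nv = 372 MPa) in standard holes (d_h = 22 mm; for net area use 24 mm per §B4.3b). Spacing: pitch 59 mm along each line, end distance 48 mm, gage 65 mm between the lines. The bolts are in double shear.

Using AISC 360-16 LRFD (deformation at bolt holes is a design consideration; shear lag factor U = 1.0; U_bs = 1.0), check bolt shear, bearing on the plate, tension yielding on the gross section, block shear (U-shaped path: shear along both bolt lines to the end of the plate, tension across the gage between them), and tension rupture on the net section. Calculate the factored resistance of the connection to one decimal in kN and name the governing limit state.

Bolt shear: A_b = π(20)²/4 = 314.16 mm². φR_n = 0.75 × 372 × 314.16 × 4 × 2 = 701.2 kN.
Bearing (10 mm plate, F_u = 400 MPa): end bolts L_c = 48 − 22/2 = 37, R_n = min(1.2×37×10×400, 2.4×20×10×400) = 177.6 kN/bolt; interior L_c = 59 − 22 = 37, R_n = 177.6 kN/bolt. φR_n = 0.75 × (2×177.6 + 2×177.6) = 532.8 kN.
Tension yield (gross): A_g = 194×10 = 1940 mm². φR_n = 0.90 × 250 × 1940 = 436.5 kN.
Block shear: shear path 2×[48+1×59] = 2×107 mm, A_gv = 2140, A_nv = 2×(107 − 1.5×24)×10 = 1420 mm²; tension across gage: (65 − 1×24)×10 = 410 mm². R_n = min(0.6×400×1420, 0.6×250×2140) + 1.0×400×410 = min(340.8, 321) + 164 = 485 kN. φR_n = 0.75 × 485 = 363.8 kN.
Tension rupture (net): A_n = (194 − 2×24)×10 = 1460 mm² (U = 1.0, A_e = A_n). φR_n = 0.75 × 400 × 1460 = 438.0 kN.
Governing: min(701.2, 532.8, 436.5, 363.8, 438.0) = 363.8 kN → block shear.

363.8 kN (block shear governs)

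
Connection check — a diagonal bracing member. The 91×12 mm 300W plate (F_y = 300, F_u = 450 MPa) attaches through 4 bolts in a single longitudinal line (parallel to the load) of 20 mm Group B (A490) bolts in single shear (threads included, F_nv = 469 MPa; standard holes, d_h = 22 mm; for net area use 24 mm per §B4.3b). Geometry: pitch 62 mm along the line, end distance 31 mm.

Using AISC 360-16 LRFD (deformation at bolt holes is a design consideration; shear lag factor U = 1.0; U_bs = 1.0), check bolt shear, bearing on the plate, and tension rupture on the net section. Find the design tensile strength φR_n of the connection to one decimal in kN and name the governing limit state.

271.4 kN (net-section rupture governs)

Bolt shear: A_b = π(20)²/4 = 314.16 mm². φR_n = 0.75 × 469 × 314.16 × 4 × 1 = 442.0 kN.
Bearing (12 mm plate, F_u = 450 MPa): end bolts L_c = 31 − 22/2 = 20, R_n = min(1.2×20×12×450, 2.4×20×12×450) = 129.6 kN/bolt; interior L_c = 62 − 22 = 40, R_n = 259.2 kN/bolt. φR_n = 0.75 × (1×129.6 + 3×259.2) = 680.4 kN.
Tension rupture (net): A_n = (91 − 1×24)×12 = 804 mm² (U = 1.0, A_e = A_n). φR_n = 0.75 × 450 × 804 = 271.4 kN.
Governing: min(442.0, 680.4, 271.4) = 271.4 kN → net-section rupture.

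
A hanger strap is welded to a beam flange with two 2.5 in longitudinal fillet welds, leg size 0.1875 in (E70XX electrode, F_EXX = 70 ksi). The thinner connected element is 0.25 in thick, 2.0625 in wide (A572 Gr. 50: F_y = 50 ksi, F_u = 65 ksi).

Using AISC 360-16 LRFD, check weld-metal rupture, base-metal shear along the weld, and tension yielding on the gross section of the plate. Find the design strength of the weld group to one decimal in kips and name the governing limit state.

20.9 kips (weld metal governs)

Weld metal: throat = 0.707×0.1875 = 0.13256 in, L = 2×2.5 = 5 in. φR_n = 0.75 × 0.6 × 70 × 0.13256 × 5 = 20.9 kips.
Base metal shear (0.25 in plate): yield φR_n = 1.0×0.6×50×0.25×5 = 37.5 kips; rupture φR_n = 0.75×0.6×65×0.25×5 = 36.6 kips; take 36.6 kips (rupture).
Tension yield (gross): A_g = 2.0625×0.25 = 0.51563 in². φR_n = 0.90 × 50 × 0.51563 = 23.2 kips.
Governing: min(20.9, 36.6, 23.2) = 20.9 kips → weld metal.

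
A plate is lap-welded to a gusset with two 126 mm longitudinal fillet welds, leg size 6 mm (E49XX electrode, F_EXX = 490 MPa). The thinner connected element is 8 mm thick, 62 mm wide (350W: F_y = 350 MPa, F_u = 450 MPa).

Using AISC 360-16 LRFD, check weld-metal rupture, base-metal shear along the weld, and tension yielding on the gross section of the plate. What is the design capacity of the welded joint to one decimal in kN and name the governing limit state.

156.2 kN (gross-section yield governs)

Weld metal: throat = 0.707×6 = 4.242 mm, L = 2×126 = 252 mm. φR_n = 0.75 × 0.6 × 490 × 4.242 × 252 = 235.7 kN.
Base metal shear (8 mm plate): yield φR_n = 1.0×0.6×350×8×252 = 423.4 kN; rupture φR_n = 0.75×0.6×450×8×252 = 408.2 kN; take 408.2 kN (rupture).
Tension yield (gross): A_g = 62×8 = 496 mm². φR_n = 0.90 × 350 × 496 = 156.2 kN.
Governing: min(235.7, 408.2, 156.2) = 156.2 kN → gross-section yield.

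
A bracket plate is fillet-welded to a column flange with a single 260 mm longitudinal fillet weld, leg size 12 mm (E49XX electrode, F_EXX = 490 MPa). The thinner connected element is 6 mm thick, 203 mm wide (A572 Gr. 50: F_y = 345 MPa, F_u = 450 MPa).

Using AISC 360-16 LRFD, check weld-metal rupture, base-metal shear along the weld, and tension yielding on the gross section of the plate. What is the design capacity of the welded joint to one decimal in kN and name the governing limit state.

315.9 kN (base-metal shear governs)

Weld metal: throat = 0.707×12 = 8.484 mm, L = 260 mm. φR_n = 0.75 × 0.6 × 490 × 8.484 × 260 = 486.4 kN.
Base metal shear (6 mm plate): yield φR_n = 1.0×0.6×345×6×260 = 322.9 kN; rupture φR_n = 0.75×0.6×450×6×260 = 315.9 kN; take 315.9 kN (rupture).
Tension yield (gross): A_g = 203×6 = 1218 mm². φR_n = 0.90 × 345 × 1218 = 378.2 kN.
Governing: min(486.4, 315.9, 378.2) = 315.9 kN → base-metal shear.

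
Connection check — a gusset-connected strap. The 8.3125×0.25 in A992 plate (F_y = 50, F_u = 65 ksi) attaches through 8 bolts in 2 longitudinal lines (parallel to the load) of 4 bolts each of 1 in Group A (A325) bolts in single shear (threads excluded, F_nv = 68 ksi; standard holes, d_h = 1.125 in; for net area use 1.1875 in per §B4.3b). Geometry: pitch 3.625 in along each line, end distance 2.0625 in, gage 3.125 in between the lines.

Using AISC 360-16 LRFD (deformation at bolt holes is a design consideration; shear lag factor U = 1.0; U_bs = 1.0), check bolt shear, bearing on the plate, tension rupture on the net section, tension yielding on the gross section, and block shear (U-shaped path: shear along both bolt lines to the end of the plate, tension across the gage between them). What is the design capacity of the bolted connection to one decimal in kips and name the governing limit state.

Bolt shear: A_b = π(1)²/4 = 0.7854 in². φR_n = 0.75 × 68 × 0.7854 × 8 × 1 = 320.4 kips.
Bearing (0.25 in plate, F_u = 65 ksi): end bolts L_c = 2.0625 − 1.125/2 = 1.5, R_n = min(1.2×1.5×0.25×65, 2.4×1×0.25×65) = 29.25 kips/bolt; interior L_c = 3.625 − 1.125 = 2.5, R_n = 39 kips/bolt. φR_n = 0.75 × (2×29.25 + 6×39) = 219.4 kips.
Tension rupture (net): A_n = (8.3125 − 2×1.1875)×0.25 = 1.4844 in² (U = 1.0, A_e = A_n). φR_n = 0.75 × 65 × 1.4844 = 72.4 kips.
Tension yield (gross): A_g = 8.3125×0.25 = 2.0781 in². φR_n = 0.90 × 50 × 2.0781 = 93.5 kips.
Block shear: shear path 2×[2.0625+3×3.625] = 2×12.9375 in, A_gv = 6.4688, A_nv = 2×(12.9375 − 3.5×1.1875)×0.25 = 4.3906 in²; tension across gage: (3.125 − 1×1.1875)×0.25 = 0.48438 in². R_n = min(0.6×65×4.3906, 0.6×50×6.4688) + 1.0×65×0.48438 = min(171.23, 194.06) + 31.485 = 202.72 kips. φR_n = 0.75 × 202.72 = 152.0 kips.
Governing: min(320.4, 219.4, 72.4, 93.5, 152.0) = 72.4 kips → net-section rupture.

72.4 kips (net-section rupture governs)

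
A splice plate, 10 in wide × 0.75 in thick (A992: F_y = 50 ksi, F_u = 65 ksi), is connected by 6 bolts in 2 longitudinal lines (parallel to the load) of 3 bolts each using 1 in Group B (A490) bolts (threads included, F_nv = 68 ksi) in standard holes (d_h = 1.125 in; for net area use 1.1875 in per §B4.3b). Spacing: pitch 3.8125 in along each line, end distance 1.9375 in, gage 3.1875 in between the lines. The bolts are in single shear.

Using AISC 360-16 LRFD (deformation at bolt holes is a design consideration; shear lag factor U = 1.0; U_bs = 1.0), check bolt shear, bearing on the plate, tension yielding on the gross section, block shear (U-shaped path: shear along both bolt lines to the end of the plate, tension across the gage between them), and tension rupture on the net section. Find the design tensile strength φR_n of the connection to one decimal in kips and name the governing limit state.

Bolt shear: A_b = π(1)²/4 = 0.7854 in². φR_n = 0.75 × 68 × 0.7854 × 6 × 1 = 240.3 kips.
Bearing (0.75 in plate, F_u = 65 ksi): end bolts L_c = 1.9375 − 1.125/2 = 1.375, R_n = min(1.2×1.375×0.75×65, 2.4×1×0.75×65) = 80.438 kips/bolt; interior L_c = 3.8125 − 1.125 = 2.6875, R_n = 117 kips/bolt. φR_n = 0.75 × (2×80.438 + 4×117) = 471.7 kips.
Tension yield (gross): A_g = 10×0.75 = 7.5 in². φR_n = 0.90 × 50 × 7.5 = 337.5 kips.
Block shear: shear path 2×[1.9375+2×3.8125] = 2×9.5625 in, A_gv = 14.344, A_nv = 2×(9.5625 − 2.5×1.1875)×0.75 = 9.8906 in²; tension across gage: (3.1875 − 1×1.1875)×0.75 = 1.5 in². R_n = min(0.6×65×9.8906, 0.6×50×14.344) + 1.0×65×1.5 = min(385.73, 430.32) + 97.5 = 483.23 kips. φR_n = 0.75 × 483.23 = 362.4 kips.
Tension rupture (net): A_n = (10 − 2×1.1875)×0.75 = 5.7188 in² (U = 1.0, A_e = A_n). φR_n = 0.75 × 65 × 5.7188 = 278.8 kips.
Governing: min(240.3, 471.7, 337.5, 362.4, 278.8) = 240.3 kips → bolt shear.

240.3 kips (bolt shear governs)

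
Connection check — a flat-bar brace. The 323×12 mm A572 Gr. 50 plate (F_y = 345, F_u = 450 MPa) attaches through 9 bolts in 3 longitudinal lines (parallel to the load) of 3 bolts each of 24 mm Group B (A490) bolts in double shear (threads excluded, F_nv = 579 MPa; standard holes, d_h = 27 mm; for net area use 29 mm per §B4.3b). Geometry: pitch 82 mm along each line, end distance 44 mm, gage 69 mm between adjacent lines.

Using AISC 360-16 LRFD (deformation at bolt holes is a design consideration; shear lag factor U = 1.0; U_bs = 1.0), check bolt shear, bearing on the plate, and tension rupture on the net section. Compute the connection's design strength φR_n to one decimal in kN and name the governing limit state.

Bolt shear: A_b = π(24)²/4 = 452.39 mm². φR_n = 0.75 × 579 × 452.39 × 9 × 2 = 3536.1 kN.
Bearing (12 mm plate, F_u = 450 MPa): end bolts L_c = 44 − 27/2 = 30.5, R_n = min(1.2×30.5×12×450, 2.4×24×12×450) = 197.64 kN/bolt; interior L_c = 82 − 27 = 55, R_n = 311.04 kN/bolt. φR_n = 0.75 × (3×197.64 + 6×311.04) = 1844.4 kN.
Tension rupture (net): A_n = (323 − 3×29)×12 = 2832 mm² (U = 1.0, A_e = A_n). φR_n = 0.75 × 450 × 2832 = 955.8 kN.
Governing: min(3536.1, 1844.4, 955.8) = 955.8 kN → net-section rupture.

955.8 kN (net-section rupture governs)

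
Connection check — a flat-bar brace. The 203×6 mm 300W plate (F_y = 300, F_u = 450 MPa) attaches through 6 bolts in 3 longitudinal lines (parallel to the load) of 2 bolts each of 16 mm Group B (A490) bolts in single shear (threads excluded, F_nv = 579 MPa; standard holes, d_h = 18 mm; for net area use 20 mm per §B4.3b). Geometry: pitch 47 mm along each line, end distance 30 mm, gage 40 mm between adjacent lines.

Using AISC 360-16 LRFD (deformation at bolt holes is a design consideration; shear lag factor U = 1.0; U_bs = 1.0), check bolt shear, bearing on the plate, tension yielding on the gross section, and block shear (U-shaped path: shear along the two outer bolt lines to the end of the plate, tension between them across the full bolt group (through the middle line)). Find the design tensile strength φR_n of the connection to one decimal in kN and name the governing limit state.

195.2 kN (block shear governs)

Bolt shear: A_b = π(16)²/4 = 201.06 mm². φR_n = 0.75 × 579 × 201.06 × 6 × 1 = 523.9 kN.
Bearing (6 mm plate, F_u = 450 MPa): end bolts L_c = 30 − 18/2 = 21, R_n = min(1.2×21×6×450, 2.4×16×6×450) = 68.04 kN/bolt; interior L_c = 47 − 18 = 29, R_n = 93.96 kN/bolt. φR_n = 0.75 × (3×68.04 + 3×93.96) = 364.5 kN.
Tension yield (gross): A_g = 203×6 = 1218 mm². φR_n = 0.90 × 300 × 1218 = 328.9 kN.
Block shear: shear path 2×[30+1×47] = 2×77 mm, A_gv = 924, A_nv = 2×(77 − 1.5×20)×6 = 564 mm²; tension across gage: (80 − 2×20)×6 = 240 mm². R_n = min(0.6×450×564, 0.6×300×924) + 1.0×450×240 = min(152.28, 166.32) + 108 = 260.28 kN. φR_n = 0.75 × 260.28 = 195.2 kN.
Governing: min(523.9, 364.5, 328.9, 195.2) = 195.2 kN → block shear.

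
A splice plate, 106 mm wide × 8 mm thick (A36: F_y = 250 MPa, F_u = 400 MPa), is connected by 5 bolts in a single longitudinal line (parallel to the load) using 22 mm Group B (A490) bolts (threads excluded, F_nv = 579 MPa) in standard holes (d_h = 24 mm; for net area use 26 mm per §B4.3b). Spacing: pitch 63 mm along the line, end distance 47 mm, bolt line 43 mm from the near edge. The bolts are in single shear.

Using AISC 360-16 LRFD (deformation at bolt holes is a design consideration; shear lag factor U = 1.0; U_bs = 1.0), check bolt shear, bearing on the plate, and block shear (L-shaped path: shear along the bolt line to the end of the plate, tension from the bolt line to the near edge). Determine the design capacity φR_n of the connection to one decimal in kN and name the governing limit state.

Bolt shear: A_b = π(22)²/4 = 380.13 mm². φR_n = 0.75 × 579 × 380.13 × 5 × 1 = 825.4 kN.
Bearing (8 mm plate, F_u = 400 MPa): end bolts L_c = 47 − 24/2 = 35, R_n = min(1.2×35×8×400, 2.4×22×8×400) = 134.4 kN/bolt; interior L_c = 63 − 24 = 39, R_n = 149.76 kN/bolt. φR_n = 0.75 × (1×134.4 + 4×149.76) = 550.1 kN.
Block shear: shear path 1×[47+4×63] = 1×299 mm, A_gv = 2392, A_nv = 1×(299 − 4.5×26)×8 = 1456 mm²; tension to near edge: (43 − 0.5×26)×8 = 240 mm². R_n = min(0.6×400×1456, 0.6×250×2392) + 1.0×400×240 = min(349.44, 358.8) + 96 = 445.44 kN. φR_n = 0.75 × 445.44 = 334.1 kN.
Governing: min(825.4, 550.1, 334.1) = 334.1 kN → block shear.

334.1 kN (block shear governs)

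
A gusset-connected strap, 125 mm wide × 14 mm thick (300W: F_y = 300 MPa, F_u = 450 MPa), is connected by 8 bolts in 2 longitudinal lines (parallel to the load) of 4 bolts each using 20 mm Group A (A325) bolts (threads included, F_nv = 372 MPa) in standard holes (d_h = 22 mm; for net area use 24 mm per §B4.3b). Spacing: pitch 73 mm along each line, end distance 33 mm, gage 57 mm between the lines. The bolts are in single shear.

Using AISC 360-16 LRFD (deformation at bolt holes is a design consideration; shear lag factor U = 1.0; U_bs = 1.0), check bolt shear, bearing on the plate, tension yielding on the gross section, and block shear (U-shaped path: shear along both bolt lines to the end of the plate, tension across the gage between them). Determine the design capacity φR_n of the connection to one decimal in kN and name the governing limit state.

Bolt shear: A_b = π(20)²/4 = 314.16 mm². φR_n = 0.75 × 372 × 314.16 × 8 × 1 = 701.2 kN.
Bearing (14 mm plate, F_u = 450 MPa): end bolts L_c = 33 − 22/2 = 22, R_n = min(1.2×22×14×450, 2.4×20×14×450) = 166.32 kN/bolt; interior L_c = 73 − 22 = 51, R_n = 302.4 kN/bolt. φR_n = 0.75 × (2×166.32 + 6×302.4) = 1610.3 kN.
Tension yield (gross): A_g = 125×14 = 1750 mm². φR_n = 0.90 × 300 × 1750 = 472.5 kN.
Block shear: shear path 2×[33+3×73] = 2×252 mm, A_gv = 7056, A_nv = 2×(252 − 3.5×24)×14 = 4704 mm²; tension across gage: (57 − 1×24)×14 = 462 mm². R_n = min(0.6×450×4704, 0.6×300×7056) + 1.0×450×462 = min(1270.1, 1270.1) + 207.9 = 1478 kN. φR_n = 0.75 × 1478 = 1108.5 kN.
Governing: min(701.2, 1610.3, 472.5, 1108.5) = 472.5 kN → gross-section yield.

472.5 kN (gross-section yield governs)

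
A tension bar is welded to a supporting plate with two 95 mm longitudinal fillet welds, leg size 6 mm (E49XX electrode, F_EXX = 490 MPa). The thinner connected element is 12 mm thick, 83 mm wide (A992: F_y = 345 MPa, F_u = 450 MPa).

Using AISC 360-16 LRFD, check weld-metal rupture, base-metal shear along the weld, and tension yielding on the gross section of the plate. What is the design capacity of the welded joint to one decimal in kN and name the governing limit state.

Weld metal: throat = 0.707×6 = 4.242 mm, L = 2×95 = 190 mm. φR_n = 0.75 × 0.6 × 490 × 4.242 × 190 = 177.7 kN.
Base metal shear (12 mm plate): yield φR_n = 1.0×0.6×345×12×190 = 472.0 kN; rupture φR_n = 0.75×0.6×450×12×190 = 461.7 kN; take 461.7 kN (rupture).
Tension yield (gross): A_g = 83×12 = 996 mm². φR_n = 0.90 × 345 × 996 = 309.3 kN.
Governing: min(177.7, 461.7, 309.3) = 177.7 kN → weld metal.

177.7 kN (weld metal governs)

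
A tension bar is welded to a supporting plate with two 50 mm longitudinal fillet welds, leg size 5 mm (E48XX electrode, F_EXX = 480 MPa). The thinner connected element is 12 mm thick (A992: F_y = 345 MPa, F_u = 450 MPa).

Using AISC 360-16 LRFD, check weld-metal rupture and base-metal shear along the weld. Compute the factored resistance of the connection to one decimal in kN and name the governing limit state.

Weld metal: throat = 0.707×5 = 3.535 mm, L = 2×50 = 100 mm. φR_n = 0.75 × 0.6 × 480 × 3.535 × 100 = 76.4 kN.
Base metal shear (12 mm plate): yield φR_n = 1.0×0.6×345×12×100 = 248.4 kN; rupture φR_n = 0.75×0.6×450×12×100 = 243.0 kN; take 243.0 kN (rupture).
Governing: min(76.4, 243.0) = 76.4 kN → weld metal.

76.4 kN (weld metal governs)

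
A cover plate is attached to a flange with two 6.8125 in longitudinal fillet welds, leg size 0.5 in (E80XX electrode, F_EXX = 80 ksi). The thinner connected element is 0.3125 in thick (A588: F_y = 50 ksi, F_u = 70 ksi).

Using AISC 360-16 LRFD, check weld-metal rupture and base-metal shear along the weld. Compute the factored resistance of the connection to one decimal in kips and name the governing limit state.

127.7 kips (base-metal shear governs)

Weld metal: throat = 0.707×0.5 = 0.3535 in, L = 2×6.8125 = 13.625 in. φR_n = 0.75 × 0.6 × 80 × 0.3535 × 13.625 = 173.4 kips.
Base metal shear (0.3125 in plate): yield φR_n = 1.0×0.6×50×0.3125×13.625 = 127.7 kips; rupture φR_n = 0.75×0.6×70×0.3125×13.625 = 134.1 kips; take 127.7 kips (yield).
Governing: min(173.4, 127.7) = 127.7 kips → base-metal shear.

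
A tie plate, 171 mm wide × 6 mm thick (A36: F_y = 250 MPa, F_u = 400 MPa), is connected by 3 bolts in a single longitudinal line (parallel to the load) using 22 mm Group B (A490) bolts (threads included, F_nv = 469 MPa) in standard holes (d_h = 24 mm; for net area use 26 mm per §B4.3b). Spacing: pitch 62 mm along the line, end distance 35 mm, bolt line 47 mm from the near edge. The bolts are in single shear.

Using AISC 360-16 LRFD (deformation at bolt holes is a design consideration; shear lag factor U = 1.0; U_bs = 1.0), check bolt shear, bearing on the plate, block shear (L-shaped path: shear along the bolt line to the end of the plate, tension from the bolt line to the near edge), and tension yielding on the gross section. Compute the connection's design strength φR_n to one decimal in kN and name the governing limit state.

Bolt shear: A_b = π(22)²/4 = 380.13 mm². φR_n = 0.75 × 469 × 380.13 × 3 × 1 = 401.1 kN.
Bearing (6 mm plate, F_u = 400 MPa): end bolts L_c = 35 − 24/2 = 23, R_n = min(1.2×23×6×400, 2.4×22×6×400) = 66.24 kN/bolt; interior L_c = 62 − 24 = 38, R_n = 109.44 kN/bolt. φR_n = 0.75 × (1×66.24 + 2×109.44) = 213.8 kN.
Block shear: shear path 1×[35+2×62] = 1×159 mm, A_gv = 954, A_nv = 1×(159 − 2.5×26)×6 = 564 mm²; tension to near edge: (47 − 0.5×26)×6 = 204 mm². R_n = min(0.6×400×564, 0.6×250×954) + 1.0×400×204 = min(135.36, 143.1) + 81.6 = 216.96 kN. φR_n = 0.75 × 216.96 = 162.7 kN.
Tension yield (gross): A_g = 171×6 = 1026 mm². φR_n = 0.90 × 250 × 1026 = 230.9 kN.
Governing: min(401.1, 213.8, 162.7, 230.9) = 162.7 kN → block shear.

162.7 kN (block shear governs)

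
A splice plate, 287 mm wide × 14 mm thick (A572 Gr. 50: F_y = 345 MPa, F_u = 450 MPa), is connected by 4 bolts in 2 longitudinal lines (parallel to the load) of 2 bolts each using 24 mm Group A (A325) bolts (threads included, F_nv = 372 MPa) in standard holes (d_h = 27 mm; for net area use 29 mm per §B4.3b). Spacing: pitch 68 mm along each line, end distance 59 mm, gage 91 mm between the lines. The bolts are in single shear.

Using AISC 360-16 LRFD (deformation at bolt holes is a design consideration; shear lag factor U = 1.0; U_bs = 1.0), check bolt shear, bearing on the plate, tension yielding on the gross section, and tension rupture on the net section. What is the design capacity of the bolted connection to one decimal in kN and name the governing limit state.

Bolt shear: A_b = π(24)²/4 = 452.39 mm². φR_n = 0.75 × 372 × 452.39 × 4 × 1 = 504.9 kN.
Bearing (14 mm plate, F_u = 450 MPa): end bolts L_c = 59 − 27/2 = 45.5, R_n = min(1.2×45.5×14×450, 2.4×24×14×450) = 343.98 kN/bolt; interior L_c = 68 − 27 = 41, R_n = 309.96 kN/bolt. φR_n = 0.75 × (2×343.98 + 2×309.96) = 980.9 kN.
Tension yield (gross): A_g = 287×14 = 4018 mm². φR_n = 0.90 × 345 × 4018 = 1247.6 kN.
Tension rupture (net): A_n = (287 − 2×29)×14 = 3206 mm² (U = 1.0, A_e = A_n). φR_n = 0.75 × 450 × 3206 = 1082.0 kN.
Governing: min(504.9, 980.9, 1247.6, 1082.0) = 504.9 kN → bolt shear.

504.9 kN (bolt shear governs)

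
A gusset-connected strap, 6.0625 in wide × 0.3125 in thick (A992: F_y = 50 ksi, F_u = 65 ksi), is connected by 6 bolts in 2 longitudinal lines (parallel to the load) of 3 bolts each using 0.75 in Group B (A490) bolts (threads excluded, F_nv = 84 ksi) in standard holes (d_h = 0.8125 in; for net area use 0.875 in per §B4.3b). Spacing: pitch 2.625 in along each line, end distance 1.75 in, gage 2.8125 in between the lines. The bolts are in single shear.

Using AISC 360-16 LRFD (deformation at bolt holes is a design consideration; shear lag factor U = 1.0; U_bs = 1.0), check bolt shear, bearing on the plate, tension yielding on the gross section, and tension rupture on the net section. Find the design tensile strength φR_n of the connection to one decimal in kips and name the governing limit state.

65.7 kips (net-section rupture governs)

Bolt shear: A_b = π(0.75)²/4 = 0.44179 in². φR_n = 0.75 × 84 × 0.44179 × 6 × 1 = 167.0 kips.
Bearing (0.3125 in plate, F_u = 65 ksi): end bolts L_c = 1.75 − 0.8125/2 = 1.34375, R_n = min(1.2×1.34375×0.3125×65, 2.4×0.75×0.3125×65) = 32.754 kips/bolt; interior L_c = 2.625 − 0.8125 = 1.8125, R_n = 36.563 kips/bolt. φR_n = 0.75 × (2×32.754 + 4×36.563) = 158.8 kips.
Tension yield (gross): A_g = 6.0625×0.3125 = 1.8945 in². φR_n = 0.90 × 50 × 1.8945 = 85.3 kips.
Tension rupture (net): A_n = (6.0625 − 2×0.875)×0.3125 = 1.3477 in² (U = 1.0, A_e = A_n). φR_n = 0.75 × 65 × 1.3477 = 65.7 kips.
Governing: min(167.0, 158.8, 85.3, 65.7) = 65.7 kips → net-section rupture.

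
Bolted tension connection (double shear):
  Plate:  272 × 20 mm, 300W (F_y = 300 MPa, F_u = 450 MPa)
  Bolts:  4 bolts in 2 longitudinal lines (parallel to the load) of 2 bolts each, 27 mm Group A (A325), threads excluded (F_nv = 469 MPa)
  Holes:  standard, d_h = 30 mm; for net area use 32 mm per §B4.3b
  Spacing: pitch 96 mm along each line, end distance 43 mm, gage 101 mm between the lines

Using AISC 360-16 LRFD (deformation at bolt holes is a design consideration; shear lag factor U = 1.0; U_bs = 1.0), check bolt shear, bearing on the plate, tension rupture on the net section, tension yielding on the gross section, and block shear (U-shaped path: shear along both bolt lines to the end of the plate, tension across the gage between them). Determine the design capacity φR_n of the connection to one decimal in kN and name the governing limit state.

1202.9 kN (block shear governs)

Bolt shear: A_b = π(27)²/4 = 572.56 mm². φR_n = 0.75 × 469 × 572.56 × 4 × 2 = 1611.2 kN.
Bearing (20 mm plate, F_u = 450 MPa): end bolts L_c = 43 − 30/2 = 28, R_n = min(1.2×28×20×450, 2.4×27×20×450) = 302.4 kN/bolt; interior L_c = 96 − 30 = 66, R_n = 583.2 kN/bolt. φR_n = 0.75 × (2×302.4 + 2×583.2) = 1328.4 kN.
Tension rupture (net): A_n = (272 − 2×32)×20 = 4160 mm² (U = 1.0, A_e = A_n). φR_n = 0.75 × 450 × 4160 = 1404.0 kN.
Tension yield (gross): A_g = 272×20 = 5440 mm². φR_n = 0.90 × 300 × 5440 = 1468.8 kN.
Block shear: shear path 2×[43+1×96] = 2×139 mm, A_gv = 5560, A_nv = 2×(139 − 1.5×32)×20 = 3640 mm²; tension across gage: (101 − 1×32)×20 = 1380 mm². R_n = min(0.6×450×3640, 0.6×300×5560) + 1.0×450×1380 = min(982.8, 1000.8) + 621 = 1603.8 kN. φR_n = 0.75 × 1603.8 = 1202.9 kN.
Governing: min(1611.2, 1328.4, 1404.0, 1468.8, 1202.9) = 1202.9 kN → block shear.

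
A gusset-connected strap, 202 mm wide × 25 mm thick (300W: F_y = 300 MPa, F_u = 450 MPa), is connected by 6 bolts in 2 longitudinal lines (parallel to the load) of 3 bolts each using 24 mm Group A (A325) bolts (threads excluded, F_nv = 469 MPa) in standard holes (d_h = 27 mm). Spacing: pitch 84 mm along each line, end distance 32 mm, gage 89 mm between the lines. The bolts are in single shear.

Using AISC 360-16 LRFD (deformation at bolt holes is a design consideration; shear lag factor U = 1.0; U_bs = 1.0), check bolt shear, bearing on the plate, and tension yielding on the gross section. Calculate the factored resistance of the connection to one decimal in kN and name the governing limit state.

954.8 kN (bolt shear governs)

Bolt shear: A_b = π(24)²/4 = 452.39 mm². φR_n = 0.75 × 469 × 452.39 × 6 × 1 = 954.8 kN.
Bearing (25 mm plate, F_u = 450 MPa): end bolts L_c = 32 − 27/2 = 18.5, R_n = min(1.2×18.5×25×450, 2.4×24×25×450) = 249.75 kN/bolt; interior L_c = 84 − 27 = 57, R_n = 648 kN/bolt. φR_n = 0.75 × (2×249.75 + 4×648) = 2318.6 kN.
Tension yield (gross): A_g = 202×25 = 5050 mm². φR_n = 0.90 × 300 × 5050 = 1363.5 kN.
Governing: min(954.8, 2318.6, 1363.5) = 954.8 kN → bolt shear.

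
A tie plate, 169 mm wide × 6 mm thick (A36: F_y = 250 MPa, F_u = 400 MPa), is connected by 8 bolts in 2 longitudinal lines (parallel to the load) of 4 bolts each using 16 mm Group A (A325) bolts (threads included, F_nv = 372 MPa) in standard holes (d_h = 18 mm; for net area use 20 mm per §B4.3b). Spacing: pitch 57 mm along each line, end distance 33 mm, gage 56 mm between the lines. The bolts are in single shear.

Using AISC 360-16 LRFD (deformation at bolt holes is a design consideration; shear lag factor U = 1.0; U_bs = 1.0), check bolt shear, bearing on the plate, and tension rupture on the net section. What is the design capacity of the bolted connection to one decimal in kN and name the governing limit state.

Bolt shear: A_b = π(16)²/4 = 201.06 mm². φR_n = 0.75 × 372 × 201.06 × 8 × 1 = 448.8 kN.
Bearing (6 mm plate, F_u = 400 MPa): end bolts L_c = 33 − 18/2 = 24, R_n = min(1.2×24×6×400, 2.4×16×6×400) = 69.12 kN/bolt; interior L_c = 57 − 18 = 39, R_n = 92.16 kN/bolt. φR_n = 0.75 × (2×69.12 + 6×92.16) = 518.4 kN.
Tension rupture (net): A_n = (169 − 2×20)×6 = 774 mm² (U = 1.0, A_e = A_n). φR_n = 0.75 × 400 × 774 = 232.2 kN.
Governing: min(448.8, 518.4, 232.2) = 232.2 kN → net-section rupture.

232.2 kN (net-section rupture governs)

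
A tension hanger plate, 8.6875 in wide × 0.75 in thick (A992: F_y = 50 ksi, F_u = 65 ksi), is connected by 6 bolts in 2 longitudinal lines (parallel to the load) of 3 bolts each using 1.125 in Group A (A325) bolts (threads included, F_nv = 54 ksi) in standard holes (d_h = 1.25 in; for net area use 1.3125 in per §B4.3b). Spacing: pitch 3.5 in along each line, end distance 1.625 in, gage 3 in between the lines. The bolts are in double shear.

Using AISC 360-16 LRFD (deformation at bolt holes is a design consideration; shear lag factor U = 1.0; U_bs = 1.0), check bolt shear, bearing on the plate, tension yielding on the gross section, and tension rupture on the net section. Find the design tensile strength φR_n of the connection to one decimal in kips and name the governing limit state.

221.7 kips (net-section rupture governs)

Bolt shear: A_b = π(1.125)²/4 = 0.99402 in². φR_n = 0.75 × 54 × 0.99402 × 6 × 2 = 483.1 kips.
Bearing (0.75 in plate, F_u = 65 ksi): end bolts L_c = 1.625 − 1.25/2 = 1, R_n = min(1.2×1×0.75×65, 2.4×1.125×0.75×65) = 58.5 kips/bolt; interior L_c = 3.5 − 1.25 = 2.25, R_n = 131.63 kips/bolt. φR_n = 0.75 × (2×58.5 + 4×131.63) = 482.6 kips.
Tension yield (gross): A_g = 8.6875×0.75 = 6.5156 in². φR_n = 0.90 × 50 × 6.5156 = 293.2 kips.
Tension rupture (net): A_n = (8.6875 − 2×1.3125)×0.75 = 4.5469 in² (U = 1.0, A_e = A_n). φR_n = 0.75 × 65 × 4.5469 = 221.7 kips.
Governing: min(483.1, 482.6, 293.2, 221.7) = 221.7 kips → net-section rupture.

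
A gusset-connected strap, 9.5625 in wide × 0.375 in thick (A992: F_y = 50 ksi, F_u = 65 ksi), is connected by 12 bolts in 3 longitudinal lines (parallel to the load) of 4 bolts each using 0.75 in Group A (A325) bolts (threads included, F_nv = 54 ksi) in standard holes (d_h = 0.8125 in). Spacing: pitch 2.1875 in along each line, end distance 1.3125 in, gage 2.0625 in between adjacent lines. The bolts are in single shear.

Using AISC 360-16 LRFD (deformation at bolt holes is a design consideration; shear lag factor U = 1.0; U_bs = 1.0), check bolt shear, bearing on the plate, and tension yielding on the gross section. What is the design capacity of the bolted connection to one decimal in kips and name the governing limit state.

161.4 kips (gross-section yield governs)

Bolt shear: A_b = π(0.75)²/4 = 0.44179 in². φR_n = 0.75 × 54 × 0.44179 × 12 × 1 = 214.7 kips.
Bearing (0.375 in plate, F_u = 65 ksi): end bolts L_c = 1.3125 − 0.8125/2 = 0.90625, R_n = min(1.2×0.90625×0.375×65, 2.4×0.75×0.375×65) = 26.508 kips/bolt; interior L_c = 2.1875 − 0.8125 = 1.375, R_n = 40.219 kips/bolt. φR_n = 0.75 × (3×26.508 + 9×40.219) = 331.1 kips.
Tension yield (gross): A_g = 9.5625×0.375 = 3.5859 in². φR_n = 0.90 × 50 × 3.5859 = 161.4 kips.
Governing: min(214.7, 331.1, 161.4) = 161.4 kips → gross-section yield.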